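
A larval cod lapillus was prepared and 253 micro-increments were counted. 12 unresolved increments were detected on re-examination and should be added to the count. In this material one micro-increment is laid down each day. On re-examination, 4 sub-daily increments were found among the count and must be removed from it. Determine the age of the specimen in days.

True micro-increment count = 253 − 4 + 12 = 261.
At one micro-increment per day, that is 261 days.

261 d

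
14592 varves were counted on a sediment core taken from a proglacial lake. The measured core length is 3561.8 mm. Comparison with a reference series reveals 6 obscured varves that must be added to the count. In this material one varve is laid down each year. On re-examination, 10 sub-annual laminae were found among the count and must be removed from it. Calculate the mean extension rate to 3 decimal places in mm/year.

0.244 mm/year

After corrections the count is 14592 − 10 + 6 = 14588 varves.
3561.8 mm over 14588 years gives 3561.8 / 14588 ≈ 0.244 mm/year.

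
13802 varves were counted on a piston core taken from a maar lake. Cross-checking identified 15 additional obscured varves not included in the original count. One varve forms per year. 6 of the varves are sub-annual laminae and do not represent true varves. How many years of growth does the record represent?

After corrections the count is 13802 − 6 + 15 = 13811 varves.
At one varve per year, that is 13811 years.

13811 yr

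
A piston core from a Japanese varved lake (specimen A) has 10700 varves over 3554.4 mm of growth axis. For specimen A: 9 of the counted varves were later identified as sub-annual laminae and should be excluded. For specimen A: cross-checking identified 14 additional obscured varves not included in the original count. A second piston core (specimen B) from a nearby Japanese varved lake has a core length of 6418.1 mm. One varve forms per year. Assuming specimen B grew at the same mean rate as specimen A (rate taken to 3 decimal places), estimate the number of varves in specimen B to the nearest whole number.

Specimen A: true varve count = 10700 − 9 + 14 = 10705.
A: Mean rate = 3554.4 mm / 10705 years ≈ 0.332 mm per year.
B spans 6418.1 / 0.332 = 19331.63 years ≈ 19332 varves.

19332 varves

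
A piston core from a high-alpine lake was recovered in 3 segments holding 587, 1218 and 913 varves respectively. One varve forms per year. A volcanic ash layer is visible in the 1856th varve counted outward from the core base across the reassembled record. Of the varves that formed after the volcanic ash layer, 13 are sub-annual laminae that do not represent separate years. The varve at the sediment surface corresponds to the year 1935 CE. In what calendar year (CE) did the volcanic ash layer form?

1086 CE

Total varves = 587 + 1218 + 913 = 2718.
2718 − 1856 = 862 varves lie beyond the volcanic ash layer toward the sediment surface.
Excluding 13 false varves: 862 − 13 = 849.
The varve at the sediment surface is 1935 CE, so the volcanic ash layer dates to 1935 − 849 = 1086 CE.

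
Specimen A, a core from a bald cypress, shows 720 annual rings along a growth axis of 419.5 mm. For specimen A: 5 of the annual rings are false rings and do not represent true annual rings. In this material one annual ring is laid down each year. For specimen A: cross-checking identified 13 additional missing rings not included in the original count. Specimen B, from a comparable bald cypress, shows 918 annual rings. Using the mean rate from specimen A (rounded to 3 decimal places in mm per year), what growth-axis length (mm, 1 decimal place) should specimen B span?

Specimen A: adjusted count: 720 − 5 + 13 = 728 annual rings.
A: 419.5 mm over 728 years gives 419.5 / 728 ≈ 0.576 mm/year.
For B, 0.576 mm/year × 918 years = 528.8 mm.

528.8 mm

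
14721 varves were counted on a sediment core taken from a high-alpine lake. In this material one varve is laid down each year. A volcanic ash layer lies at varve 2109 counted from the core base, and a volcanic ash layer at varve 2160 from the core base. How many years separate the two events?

2160 − 2109 = 51 varves lie between the two events.
That is 51 years at one varve per year.

51 years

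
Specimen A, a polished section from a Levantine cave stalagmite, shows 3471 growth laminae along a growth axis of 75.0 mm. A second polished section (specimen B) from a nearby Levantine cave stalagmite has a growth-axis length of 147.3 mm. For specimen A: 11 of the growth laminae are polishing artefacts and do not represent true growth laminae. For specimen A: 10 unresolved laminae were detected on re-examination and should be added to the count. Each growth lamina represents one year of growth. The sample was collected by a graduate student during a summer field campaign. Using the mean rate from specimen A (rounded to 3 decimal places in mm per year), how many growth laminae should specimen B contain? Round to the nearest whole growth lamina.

6695 growth laminae

Specimen A: adjusted count: 3471 − 11 + 10 = 3470 growth laminae.
A: 75.0 mm over 3470 years gives 75.0 / 3470 ≈ 0.022 mm/yr.
B spans 147.3 / 0.022 = 6695.45 years ≈ 6695 growth laminae.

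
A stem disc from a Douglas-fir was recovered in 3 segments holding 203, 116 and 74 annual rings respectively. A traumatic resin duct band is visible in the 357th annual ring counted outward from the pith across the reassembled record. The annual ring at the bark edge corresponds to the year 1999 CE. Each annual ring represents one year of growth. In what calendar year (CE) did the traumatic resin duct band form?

Total annual rings = 203 + 116 + 74 = 393.
Between annual ring 357 and the bark edge there are 393 − 357 = 36 annual rings.
1999 − 36 = 1963 CE.

1963 CE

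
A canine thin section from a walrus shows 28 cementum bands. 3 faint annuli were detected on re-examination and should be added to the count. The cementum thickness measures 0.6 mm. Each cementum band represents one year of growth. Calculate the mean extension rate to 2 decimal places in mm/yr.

0.02 mm/yr

Adjusted count: 28 + 3 = 31 cementum bands.
Extension rate ≈ 0.6 / 31 = 0.02 mm/yr.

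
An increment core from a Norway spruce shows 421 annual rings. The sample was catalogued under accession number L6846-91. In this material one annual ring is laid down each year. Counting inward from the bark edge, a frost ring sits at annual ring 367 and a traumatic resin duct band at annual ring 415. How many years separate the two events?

415 − 367 = 48 annual rings lie between the two events.
That is 48 years at one annual ring per year.

48 years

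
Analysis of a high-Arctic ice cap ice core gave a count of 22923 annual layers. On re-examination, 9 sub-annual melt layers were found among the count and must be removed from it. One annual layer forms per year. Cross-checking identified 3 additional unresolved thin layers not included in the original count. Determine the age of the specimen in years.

22917 years

Correcting the raw count gives 22923 − 9 + 3 = 22917 true annual layers.
One annual layer per year makes the duration 22917 years.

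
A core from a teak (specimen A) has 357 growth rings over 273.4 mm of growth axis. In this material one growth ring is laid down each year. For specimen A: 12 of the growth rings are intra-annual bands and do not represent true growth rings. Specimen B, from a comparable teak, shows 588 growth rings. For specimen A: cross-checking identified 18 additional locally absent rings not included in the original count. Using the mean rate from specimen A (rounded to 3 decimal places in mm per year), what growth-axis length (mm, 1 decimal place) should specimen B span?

Specimen A: correcting the raw count gives 357 − 12 + 18 = 363 true growth rings.
A: Mean rate = 273.4 mm / 363 years ≈ 0.753 mm/yr.
Length of B = 0.753 × 588 = 442.8 mm.

442.8 mm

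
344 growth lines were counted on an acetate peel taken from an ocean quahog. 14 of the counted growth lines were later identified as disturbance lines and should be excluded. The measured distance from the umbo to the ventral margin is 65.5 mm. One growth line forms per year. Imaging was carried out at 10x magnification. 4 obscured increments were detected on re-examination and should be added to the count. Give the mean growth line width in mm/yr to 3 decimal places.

Adjusted count: 344 − 14 + 4 = 334 growth lines.
Extension rate ≈ 65.5 / 334 = 0.196 mm/yr.

0.196 mm/yr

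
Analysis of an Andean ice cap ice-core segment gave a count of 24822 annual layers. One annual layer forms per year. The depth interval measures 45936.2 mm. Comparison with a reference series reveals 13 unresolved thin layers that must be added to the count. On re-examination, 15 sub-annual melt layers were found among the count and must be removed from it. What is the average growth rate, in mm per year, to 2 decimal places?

After corrections the count is 24822 − 15 + 13 = 24820 annual layers.
45936.2 mm over 24820 years gives 45936.2 / 24820 ≈ 1.85 mm per year.

1.85 mm per year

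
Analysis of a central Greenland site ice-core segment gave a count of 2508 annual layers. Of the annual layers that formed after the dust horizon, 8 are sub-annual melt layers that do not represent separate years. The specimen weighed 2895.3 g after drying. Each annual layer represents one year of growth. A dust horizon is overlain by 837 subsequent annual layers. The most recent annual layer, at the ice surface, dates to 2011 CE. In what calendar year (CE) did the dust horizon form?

837 annual layers formed after the dust horizon.
Removing the 8 false annual layers leaves 837 − 8 = 829 true annual layers beyond the dust horizon.
The annual layer at the ice surface is 2011 CE, so the dust horizon dates to 2011 − 829 = 1182 CE.

1182 CE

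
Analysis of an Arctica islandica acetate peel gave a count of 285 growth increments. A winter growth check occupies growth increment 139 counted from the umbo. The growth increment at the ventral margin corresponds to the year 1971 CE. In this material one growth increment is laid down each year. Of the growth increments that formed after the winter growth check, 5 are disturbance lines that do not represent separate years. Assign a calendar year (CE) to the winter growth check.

1830 CE

Between growth increment 139 and the ventral margin there are 285 − 139 = 146 growth increments.
Removing the 5 false growth increments leaves 146 − 5 = 141 true growth increments beyond the winter growth check.
1971 − 141 = 1830 CE.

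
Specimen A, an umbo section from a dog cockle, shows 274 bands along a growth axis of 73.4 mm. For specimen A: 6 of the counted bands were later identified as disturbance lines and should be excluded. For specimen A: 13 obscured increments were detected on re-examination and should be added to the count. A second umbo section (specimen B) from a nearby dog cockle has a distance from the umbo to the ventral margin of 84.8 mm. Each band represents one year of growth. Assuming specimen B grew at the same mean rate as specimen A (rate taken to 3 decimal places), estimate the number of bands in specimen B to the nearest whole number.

325 bands

Specimen A: after corrections the count is 274 − 6 + 13 = 281 bands.
A: 73.4 mm over 281 years gives 73.4 / 281 ≈ 0.261 mm per year.
Specimen B: 84.8 mm / 0.261 mm per year = 324.90 years ≈ 325 bands.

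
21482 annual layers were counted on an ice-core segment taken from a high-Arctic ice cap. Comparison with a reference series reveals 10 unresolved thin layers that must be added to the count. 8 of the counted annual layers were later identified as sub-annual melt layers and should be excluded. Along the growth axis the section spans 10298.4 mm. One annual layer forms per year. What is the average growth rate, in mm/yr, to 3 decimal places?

True annual layer count = 21482 − 8 + 10 = 21484.
Extension rate ≈ 10298.4 / 21484 = 0.479 mm/yr.

0.479 mm/yr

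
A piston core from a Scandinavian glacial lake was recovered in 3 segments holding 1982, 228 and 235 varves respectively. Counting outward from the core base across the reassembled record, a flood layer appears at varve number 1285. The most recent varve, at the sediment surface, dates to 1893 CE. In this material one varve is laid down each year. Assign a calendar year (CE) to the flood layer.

Total varves = 1982 + 228 + 235 = 2445.
The flood layer sits at varve 1285 from the core base, so 2445 − 1285 = 1160 varves formed after it.
Counting back 1160 years from 1893 CE places the flood layer in 1893 − 1160 = 733 CE.

733 CE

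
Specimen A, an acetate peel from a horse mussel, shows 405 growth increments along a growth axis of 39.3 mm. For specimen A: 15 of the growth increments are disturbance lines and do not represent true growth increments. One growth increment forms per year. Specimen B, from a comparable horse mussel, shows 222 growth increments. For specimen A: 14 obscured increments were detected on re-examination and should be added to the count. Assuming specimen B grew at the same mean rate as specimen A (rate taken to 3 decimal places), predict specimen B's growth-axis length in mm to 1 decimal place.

21.5 mm

Specimen A: correcting the raw count gives 405 − 15 + 14 = 404 true growth increments.
A: Mean rate = 39.3 mm / 404 years ≈ 0.097 mm/yr.
B's length ≈ 0.097 × 222 = 21.5 mm.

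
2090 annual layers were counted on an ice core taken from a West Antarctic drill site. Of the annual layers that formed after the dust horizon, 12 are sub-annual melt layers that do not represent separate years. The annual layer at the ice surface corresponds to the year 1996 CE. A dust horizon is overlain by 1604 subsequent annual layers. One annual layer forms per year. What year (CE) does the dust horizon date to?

1604 annual layers post-date the dust horizon.
Excluding 12 false annual layers: 1604 − 12 = 1592.
1996 − 1592 = 404 CE.

404 CE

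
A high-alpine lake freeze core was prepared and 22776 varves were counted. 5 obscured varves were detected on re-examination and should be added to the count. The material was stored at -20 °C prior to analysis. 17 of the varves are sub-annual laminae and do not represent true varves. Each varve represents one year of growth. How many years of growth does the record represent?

After corrections the count is 22776 − 17 + 5 = 22764 varves.
One varve per year makes the duration 22764 years.

22764 yr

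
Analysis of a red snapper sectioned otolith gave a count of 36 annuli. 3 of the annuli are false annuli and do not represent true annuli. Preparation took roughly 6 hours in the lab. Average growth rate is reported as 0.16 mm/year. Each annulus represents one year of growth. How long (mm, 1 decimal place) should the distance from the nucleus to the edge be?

5.3 mm

True annulus count = 36 − 3 = 33.
Predicted length = 0.16 mm/year × 33 years = 5.3 mm.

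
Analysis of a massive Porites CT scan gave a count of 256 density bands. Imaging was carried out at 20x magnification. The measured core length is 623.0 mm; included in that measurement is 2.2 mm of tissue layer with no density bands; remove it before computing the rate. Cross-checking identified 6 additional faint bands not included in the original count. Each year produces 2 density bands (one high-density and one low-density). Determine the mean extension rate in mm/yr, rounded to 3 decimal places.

True density band count = 256 + 6 = 262.
With 2 density bands per year, 262 / 2 = 131 years.
Removing the 2.2 mm offcut leaves 623.0 − 2.2 = 620.8 mm.
620.8 mm over 131 years gives 620.8 / 131 ≈ 4.739 mm/yr.

4.739 mm/yr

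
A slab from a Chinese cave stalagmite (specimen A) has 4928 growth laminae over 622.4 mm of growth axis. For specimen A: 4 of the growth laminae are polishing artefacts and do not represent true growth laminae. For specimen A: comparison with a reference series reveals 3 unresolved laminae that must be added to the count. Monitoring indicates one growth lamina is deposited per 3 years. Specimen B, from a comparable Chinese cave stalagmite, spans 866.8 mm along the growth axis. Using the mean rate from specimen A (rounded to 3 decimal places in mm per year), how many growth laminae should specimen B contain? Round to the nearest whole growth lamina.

6879 growth laminae

Specimen A: adjusted count: 4928 − 4 + 3 = 4927 growth laminae.
Specimen A: at 3 years per growth lamina, 4927 × 3 = 14781 years.
A: 622.4 mm over 14781 years gives 622.4 / 14781 ≈ 0.042 mm per year.
Specimen B: 866.8 mm / 0.042 mm per year = 20638.10 years; at 3 years per growth lamina that is 20638.10 / 3 ≈ 6879 growth laminae.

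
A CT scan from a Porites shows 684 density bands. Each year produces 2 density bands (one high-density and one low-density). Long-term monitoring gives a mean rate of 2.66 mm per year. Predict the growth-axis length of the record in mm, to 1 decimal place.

909.7 mm

684 density bands at 2 per year is 684 / 2 = 342 years.
Length ≈ 2.66 × 342 = 909.7 mm.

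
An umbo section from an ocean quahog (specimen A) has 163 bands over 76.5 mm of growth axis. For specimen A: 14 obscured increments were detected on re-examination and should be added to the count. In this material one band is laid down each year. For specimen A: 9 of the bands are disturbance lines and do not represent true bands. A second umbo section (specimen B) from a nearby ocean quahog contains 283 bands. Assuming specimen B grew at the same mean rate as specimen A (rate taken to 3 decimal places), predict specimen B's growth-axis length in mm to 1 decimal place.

Specimen A: true band count = 163 − 9 + 14 = 168.
A: 76.5 mm over 168 years gives 76.5 / 168 ≈ 0.455 mm/year.
For B, 0.455 mm/year × 283 years = 128.8 mm.

128.8 mm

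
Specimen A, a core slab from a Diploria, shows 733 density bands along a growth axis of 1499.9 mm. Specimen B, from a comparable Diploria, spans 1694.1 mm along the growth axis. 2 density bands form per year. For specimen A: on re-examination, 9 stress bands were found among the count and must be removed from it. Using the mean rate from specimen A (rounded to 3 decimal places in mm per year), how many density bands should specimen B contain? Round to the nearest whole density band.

818 density bands

Specimen A: true density band count = 733 − 9 = 724.
Specimen A: 724 density bands at 2 per year is 724 / 2 = 362 years.
A: Mean rate = 1499.9 mm / 362 years ≈ 4.143 mm/year.
Specimen B: 1694.1 mm / 4.143 mm per year = 408.91 years; at 2 density bands per year that is 408.91 × 2 ≈ 818 density bands.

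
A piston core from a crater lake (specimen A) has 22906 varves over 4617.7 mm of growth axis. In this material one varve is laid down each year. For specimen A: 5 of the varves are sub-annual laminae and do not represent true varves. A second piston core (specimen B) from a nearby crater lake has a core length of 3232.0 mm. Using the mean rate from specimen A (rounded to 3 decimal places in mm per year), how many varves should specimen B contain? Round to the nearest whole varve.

16000 varves

Specimen A: after corrections the count is 22906 − 5 = 22901 varves.
A: Mean rate = 4617.7 mm / 22901 years ≈ 0.202 mm/year.
For B, 3232.0 / 0.202 = 16000.00 years ≈ 16000 varves.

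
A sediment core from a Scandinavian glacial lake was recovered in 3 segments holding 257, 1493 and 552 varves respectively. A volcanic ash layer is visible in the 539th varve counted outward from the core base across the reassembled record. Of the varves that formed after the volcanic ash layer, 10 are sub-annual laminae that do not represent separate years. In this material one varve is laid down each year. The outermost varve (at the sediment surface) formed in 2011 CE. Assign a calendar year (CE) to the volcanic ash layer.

Total varves = 257 + 1493 + 552 = 2302.
Between varve 539 and the sediment surface there are 2302 − 539 = 1763 varves.
1763 − 10 false = 1753 true varves after the volcanic ash layer.
The varve at the sediment surface is 2011 CE, so the volcanic ash layer dates to 2011 − 1753 = 258 CE.

258 CE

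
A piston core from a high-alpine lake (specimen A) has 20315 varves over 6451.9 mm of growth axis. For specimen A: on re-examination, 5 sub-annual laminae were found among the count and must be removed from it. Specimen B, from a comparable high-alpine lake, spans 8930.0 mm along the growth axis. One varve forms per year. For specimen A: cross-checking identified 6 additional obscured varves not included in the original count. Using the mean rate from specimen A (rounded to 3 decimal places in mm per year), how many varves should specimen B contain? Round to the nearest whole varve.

Specimen A: correcting the raw count gives 20315 − 5 + 6 = 20316 true varves.
A: Extension rate ≈ 6451.9 / 20316 = 0.318 mm/year.
Specimen B: 8930.0 mm / 0.318 mm per year = 28081.76 years ≈ 28082 varves.

28082 varves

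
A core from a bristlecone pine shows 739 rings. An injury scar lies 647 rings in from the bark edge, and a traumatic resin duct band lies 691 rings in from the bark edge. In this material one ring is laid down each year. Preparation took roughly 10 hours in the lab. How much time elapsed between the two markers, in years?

44 yr

The two markers are separated by 691 − 647 = 44 rings.
That is 44 years at one ring per year.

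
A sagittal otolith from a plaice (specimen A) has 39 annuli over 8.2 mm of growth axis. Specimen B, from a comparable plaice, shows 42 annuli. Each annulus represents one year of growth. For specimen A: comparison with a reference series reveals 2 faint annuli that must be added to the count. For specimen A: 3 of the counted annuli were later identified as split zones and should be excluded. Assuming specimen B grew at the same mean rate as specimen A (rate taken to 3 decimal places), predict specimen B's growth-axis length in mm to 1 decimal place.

9.1 mm

Specimen A: correcting the raw count gives 39 − 3 + 2 = 38 true annuli.
A: 8.2 mm over 38 years gives 8.2 / 38 ≈ 0.216 mm per year.
B's length ≈ 0.216 × 42 = 9.1 mm.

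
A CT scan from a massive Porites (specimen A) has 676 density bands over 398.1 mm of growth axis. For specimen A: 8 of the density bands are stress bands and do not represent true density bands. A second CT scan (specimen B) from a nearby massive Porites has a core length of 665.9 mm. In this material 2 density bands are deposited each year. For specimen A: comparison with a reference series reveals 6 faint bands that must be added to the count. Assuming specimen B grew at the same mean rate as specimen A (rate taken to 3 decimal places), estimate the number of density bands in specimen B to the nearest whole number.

1128 density bands

Specimen A: after corrections the count is 676 − 8 + 6 = 674 density bands.
Specimen A: dividing by 2 density bands per year: 674 / 2 = 337 years.
A: Extension rate ≈ 398.1 / 337 = 1.181 mm/year.
B spans 665.9 / 1.181 = 563.84 years; at 2 density bands per year that is 563.84 × 2 ≈ 1128 density bands.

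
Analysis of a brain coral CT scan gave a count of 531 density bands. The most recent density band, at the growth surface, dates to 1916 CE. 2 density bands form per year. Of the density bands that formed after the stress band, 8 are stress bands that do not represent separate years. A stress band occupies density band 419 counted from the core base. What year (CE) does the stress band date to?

Between density band 419 and the growth surface there are 531 − 419 = 112 density bands.
112 − 8 false = 104 true density bands after the stress band.
Dividing by 2 density bands per year: 104 / 2 = 52 years.
The density band at the growth surface is 1916 CE, so the stress band dates to 1916 − 52 = 1864 CE.

1864 CE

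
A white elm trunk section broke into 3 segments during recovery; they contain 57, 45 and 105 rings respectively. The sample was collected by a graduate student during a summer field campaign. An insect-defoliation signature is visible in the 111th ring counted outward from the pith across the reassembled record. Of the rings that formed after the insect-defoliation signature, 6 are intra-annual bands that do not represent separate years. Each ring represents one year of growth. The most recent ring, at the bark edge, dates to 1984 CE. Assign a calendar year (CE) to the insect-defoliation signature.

1894 CE

Total rings = 57 + 45 + 105 = 207.
The insect-defoliation signature sits at ring 111 from the pith, so 207 − 111 = 96 rings formed after it.
Removing the 6 false rings leaves 96 − 6 = 90 true rings beyond the insect-defoliation signature.
The ring at the bark edge is 1984 CE, so the insect-defoliation signature dates to 1984 − 90 = 1894 CE.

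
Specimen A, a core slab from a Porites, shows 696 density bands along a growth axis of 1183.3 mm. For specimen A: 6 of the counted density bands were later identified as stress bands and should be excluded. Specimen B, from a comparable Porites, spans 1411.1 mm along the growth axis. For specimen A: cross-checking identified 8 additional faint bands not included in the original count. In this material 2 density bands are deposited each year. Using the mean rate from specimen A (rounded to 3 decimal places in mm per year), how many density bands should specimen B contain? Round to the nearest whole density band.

Specimen A: true density band count = 696 − 6 + 8 = 698.
Specimen A: 698 density bands at 2 per year is 698 / 2 = 349 years.
A: Extension rate ≈ 1183.3 / 349 = 3.391 mm per year.
For B, 1411.1 / 3.391 = 416.13 years; at 2 density bands per year that is 416.13 × 2 ≈ 832 density bands.

832 density bands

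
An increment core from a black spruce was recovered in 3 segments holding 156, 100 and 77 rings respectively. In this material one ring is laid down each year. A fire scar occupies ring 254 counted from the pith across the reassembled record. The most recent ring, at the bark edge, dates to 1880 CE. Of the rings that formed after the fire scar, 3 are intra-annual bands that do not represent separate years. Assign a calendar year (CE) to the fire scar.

1804 CE

Total rings = 156 + 100 + 77 = 333.
333 − 254 = 79 rings lie beyond the fire scar toward the bark edge.
79 − 3 false = 76 true rings after the fire scar.
Counting back 76 years from 1880 CE places the fire scar in 1880 − 76 = 1804 CE.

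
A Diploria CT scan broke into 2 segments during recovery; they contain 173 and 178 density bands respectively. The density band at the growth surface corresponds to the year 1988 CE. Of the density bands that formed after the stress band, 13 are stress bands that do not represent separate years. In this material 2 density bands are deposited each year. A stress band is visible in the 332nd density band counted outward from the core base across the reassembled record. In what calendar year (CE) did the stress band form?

1985 CE

Total density bands = 173 + 178 = 351.
Between density band 332 and the growth surface there are 351 − 332 = 19 density bands.
Excluding 13 false density bands: 19 − 13 = 6.
6 density bands at 2 per year is 6 / 2 = 3 years.
1988 − 3 = 1985 CE.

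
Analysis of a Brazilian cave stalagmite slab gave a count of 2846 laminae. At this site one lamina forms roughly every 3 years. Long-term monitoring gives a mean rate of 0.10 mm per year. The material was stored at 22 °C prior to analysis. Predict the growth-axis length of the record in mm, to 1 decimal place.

853.8 mm

2846 laminae at 3 years each span 2846 × 3 = 8538 years.
Predicted length = 0.10 mm/year × 8538 years = 853.8 mm.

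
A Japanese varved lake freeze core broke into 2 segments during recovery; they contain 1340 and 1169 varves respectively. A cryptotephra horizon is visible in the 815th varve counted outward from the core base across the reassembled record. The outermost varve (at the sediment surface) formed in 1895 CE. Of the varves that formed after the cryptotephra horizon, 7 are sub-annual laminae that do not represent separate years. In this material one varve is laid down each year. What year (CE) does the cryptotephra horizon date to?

208 CE

Total varves = 1340 + 1169 = 2509.
Between varve 815 and the sediment surface there are 2509 − 815 = 1694 varves.
Excluding 7 false varves: 1694 − 7 = 1687.
Counting back 1687 years from 1895 CE places the cryptotephra horizon in 1895 − 1687 = 208 CE.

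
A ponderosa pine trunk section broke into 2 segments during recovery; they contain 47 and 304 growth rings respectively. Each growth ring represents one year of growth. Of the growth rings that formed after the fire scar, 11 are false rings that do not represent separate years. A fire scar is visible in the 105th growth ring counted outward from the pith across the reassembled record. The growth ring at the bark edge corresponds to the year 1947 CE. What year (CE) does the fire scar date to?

1712 CE

Total growth rings = 47 + 304 = 351.
The fire scar sits at growth ring 105 from the pith, so 351 − 105 = 246 growth rings formed after it.
Excluding 11 false growth rings: 246 − 11 = 235.
The growth ring at the bark edge is 1947 CE, so the fire scar dates to 1947 − 235 = 1712 CE.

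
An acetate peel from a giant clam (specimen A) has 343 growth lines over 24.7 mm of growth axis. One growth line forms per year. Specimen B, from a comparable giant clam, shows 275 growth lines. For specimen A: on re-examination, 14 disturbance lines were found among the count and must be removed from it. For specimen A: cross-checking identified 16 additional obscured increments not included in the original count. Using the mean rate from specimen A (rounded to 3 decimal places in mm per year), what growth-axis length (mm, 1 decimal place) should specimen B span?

Specimen A: after corrections the count is 343 − 14 + 16 = 345 growth lines.
A: 24.7 mm over 345 years gives 24.7 / 345 ≈ 0.072 mm/yr.
For B, 0.072 mm/year × 275 years = 19.8 mm.

19.8 mm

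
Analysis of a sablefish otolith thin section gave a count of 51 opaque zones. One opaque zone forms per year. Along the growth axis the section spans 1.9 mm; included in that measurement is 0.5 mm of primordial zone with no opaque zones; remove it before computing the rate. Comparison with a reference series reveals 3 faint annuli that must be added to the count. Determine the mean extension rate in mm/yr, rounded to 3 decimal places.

Adjusted count: 51 + 3 = 54 opaque zones.
Net length = 1.9 − 0.5 = 1.4 mm.
Mean rate = 1.4 mm / 54 years ≈ 0.026 mm/yr.

0.026 mm/yr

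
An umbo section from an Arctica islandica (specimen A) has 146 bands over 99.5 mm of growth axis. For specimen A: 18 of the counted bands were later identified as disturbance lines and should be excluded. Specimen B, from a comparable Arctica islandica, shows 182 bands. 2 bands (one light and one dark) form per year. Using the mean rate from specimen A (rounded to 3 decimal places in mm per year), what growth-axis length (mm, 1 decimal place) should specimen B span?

Specimen A: correcting the raw count gives 146 − 18 = 128 true bands.
Specimen A: with 2 bands per year, 128 / 2 = 64 years.
A: Mean rate = 99.5 mm / 64 years ≈ 1.555 mm/year.
Specimen B: with 2 bands per year, 182 / 2 = 91 years. Length of B = 1.555 × 91 = 141.5 mm.

141.5 mm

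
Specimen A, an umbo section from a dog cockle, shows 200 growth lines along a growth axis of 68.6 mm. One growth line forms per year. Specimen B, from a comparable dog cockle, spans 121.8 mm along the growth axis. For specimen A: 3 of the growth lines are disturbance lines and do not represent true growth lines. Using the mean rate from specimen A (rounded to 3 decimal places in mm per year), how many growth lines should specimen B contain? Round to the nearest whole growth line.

Specimen A: true growth line count = 200 − 3 = 197.
A: Extension rate ≈ 68.6 / 197 = 0.348 mm per year.
B spans 121.8 / 0.348 = 350.00 years ≈ 350 growth lines.

350 growth lines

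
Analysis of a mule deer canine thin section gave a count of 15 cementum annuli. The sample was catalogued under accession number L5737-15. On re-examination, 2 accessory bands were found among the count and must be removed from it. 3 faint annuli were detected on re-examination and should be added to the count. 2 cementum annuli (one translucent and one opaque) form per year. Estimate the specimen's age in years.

True cementum annulus count = 15 − 2 + 3 = 16.
Dividing by 2 cementum annuli per year: 16 / 2 = 8 years.

8 yr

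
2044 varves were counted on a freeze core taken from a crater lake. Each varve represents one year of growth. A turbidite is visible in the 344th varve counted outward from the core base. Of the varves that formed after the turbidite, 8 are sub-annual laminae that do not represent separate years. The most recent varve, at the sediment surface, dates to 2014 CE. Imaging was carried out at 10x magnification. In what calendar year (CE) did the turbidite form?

322 CE

2044 − 344 = 1700 varves lie beyond the turbidite toward the sediment surface.
Excluding 8 false varves: 1700 − 8 = 1692.
Counting back 1692 years from 2014 CE places the turbidite in 2014 − 1692 = 322 CE.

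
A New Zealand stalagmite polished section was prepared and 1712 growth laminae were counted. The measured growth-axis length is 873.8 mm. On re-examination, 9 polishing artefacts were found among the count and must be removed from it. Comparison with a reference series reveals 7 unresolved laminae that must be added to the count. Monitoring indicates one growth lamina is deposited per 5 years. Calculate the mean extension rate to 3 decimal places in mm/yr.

0.102 mm/yr

True growth lamina count = 1712 − 9 + 7 = 1710.
At 5 years per growth lamina, 1710 × 5 = 8550 years.
Mean rate = 873.8 mm / 8550 years ≈ 0.102 mm/yr.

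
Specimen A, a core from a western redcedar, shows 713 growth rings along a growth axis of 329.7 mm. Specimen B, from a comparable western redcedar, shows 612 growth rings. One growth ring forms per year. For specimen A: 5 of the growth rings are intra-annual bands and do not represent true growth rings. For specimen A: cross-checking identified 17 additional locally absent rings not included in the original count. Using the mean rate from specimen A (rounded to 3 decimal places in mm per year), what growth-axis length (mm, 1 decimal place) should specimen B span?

Specimen A: after corrections the count is 713 − 5 + 17 = 725 growth rings.
A: Mean rate = 329.7 mm / 725 years ≈ 0.455 mm per year.
Length of B = 0.455 × 612 = 278.5 mm.

278.5 mm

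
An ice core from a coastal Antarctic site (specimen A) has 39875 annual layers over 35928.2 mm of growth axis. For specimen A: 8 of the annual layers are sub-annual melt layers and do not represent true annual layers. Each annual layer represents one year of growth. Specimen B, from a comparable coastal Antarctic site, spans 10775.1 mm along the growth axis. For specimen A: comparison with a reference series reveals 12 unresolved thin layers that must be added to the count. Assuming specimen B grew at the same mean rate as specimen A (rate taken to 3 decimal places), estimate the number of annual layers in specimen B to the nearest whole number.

11959 annual layers

Specimen A: adjusted count: 39875 − 8 + 12 = 39879 annual layers.
A: Mean rate = 35928.2 mm / 39879 years ≈ 0.901 mm/yr.
Specimen B: 10775.1 mm / 0.901 mm per year = 11959.05 years ≈ 11959 annual layers.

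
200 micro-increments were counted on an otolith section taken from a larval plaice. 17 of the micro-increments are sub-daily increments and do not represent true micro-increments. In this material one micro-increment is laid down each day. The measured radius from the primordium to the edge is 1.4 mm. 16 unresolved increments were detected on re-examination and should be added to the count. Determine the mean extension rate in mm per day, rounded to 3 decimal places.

0.007 mm per day

Correcting the raw count gives 200 − 17 + 16 = 199 true micro-increments.
1.4 mm over 199 days gives 1.4 / 199 ≈ 0.007 mm per day.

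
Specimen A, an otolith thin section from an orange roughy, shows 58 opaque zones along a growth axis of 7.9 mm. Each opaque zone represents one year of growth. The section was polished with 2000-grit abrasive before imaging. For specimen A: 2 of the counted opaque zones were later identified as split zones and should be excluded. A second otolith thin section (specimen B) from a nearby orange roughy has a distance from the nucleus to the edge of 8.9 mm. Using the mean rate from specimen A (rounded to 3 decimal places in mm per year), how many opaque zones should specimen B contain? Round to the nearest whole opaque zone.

Specimen A: true opaque zone count = 58 − 2 = 56.
A: 7.9 mm over 56 years gives 7.9 / 56 ≈ 0.141 mm/yr.
For B, 8.9 / 0.141 = 63.12 years ≈ 63 opaque zones.

63 opaque zones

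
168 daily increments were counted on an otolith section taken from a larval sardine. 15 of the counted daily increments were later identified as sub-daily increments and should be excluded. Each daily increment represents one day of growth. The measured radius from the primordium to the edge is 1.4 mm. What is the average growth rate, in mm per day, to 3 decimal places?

Correcting the raw count gives 168 − 15 = 153 true daily increments.
Extension rate ≈ 1.4 / 153 = 0.009 mm per day.

0.009 mm per day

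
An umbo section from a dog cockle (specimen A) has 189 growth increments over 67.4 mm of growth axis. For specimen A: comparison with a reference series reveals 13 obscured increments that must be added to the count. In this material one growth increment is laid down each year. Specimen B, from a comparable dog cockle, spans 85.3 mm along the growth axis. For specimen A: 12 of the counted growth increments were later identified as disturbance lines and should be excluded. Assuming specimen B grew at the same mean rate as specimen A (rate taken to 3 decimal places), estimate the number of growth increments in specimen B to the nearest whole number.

240 growth increments

Specimen A: after corrections the count is 189 − 12 + 13 = 190 growth increments.
A: Mean rate = 67.4 mm / 190 years ≈ 0.355 mm per year.
B spans 85.3 / 0.355 = 240.28 years ≈ 240 growth increments.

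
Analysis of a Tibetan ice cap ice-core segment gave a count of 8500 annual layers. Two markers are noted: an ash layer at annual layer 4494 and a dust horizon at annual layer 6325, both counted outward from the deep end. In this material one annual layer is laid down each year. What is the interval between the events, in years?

The two markers are separated by 6325 − 4494 = 1831 annual layers.
At one annual layer per year, 1831 years elapsed between them.

1831 yr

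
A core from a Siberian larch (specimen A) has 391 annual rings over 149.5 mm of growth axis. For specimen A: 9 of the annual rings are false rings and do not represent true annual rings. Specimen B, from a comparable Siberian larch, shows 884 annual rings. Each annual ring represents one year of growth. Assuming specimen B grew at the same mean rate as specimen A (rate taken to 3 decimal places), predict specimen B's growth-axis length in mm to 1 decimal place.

345.6 mm

Specimen A: adjusted count: 391 − 9 = 382 annual rings.
A: 149.5 mm over 382 years gives 149.5 / 382 ≈ 0.391 mm per year.
B's length ≈ 0.391 × 884 = 345.6 mm.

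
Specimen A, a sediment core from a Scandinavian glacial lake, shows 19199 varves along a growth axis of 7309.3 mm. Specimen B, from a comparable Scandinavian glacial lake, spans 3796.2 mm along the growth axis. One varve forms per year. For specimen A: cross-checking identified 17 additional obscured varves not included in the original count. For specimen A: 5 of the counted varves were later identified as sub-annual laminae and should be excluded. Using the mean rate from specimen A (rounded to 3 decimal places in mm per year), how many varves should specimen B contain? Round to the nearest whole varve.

Specimen A: adjusted count: 19199 − 5 + 17 = 19211 varves.
A: Mean rate = 7309.3 mm / 19211 years ≈ 0.380 mm per year.
B spans 3796.2 / 0.380 = 9990.00 years ≈ 9990 varves.

9990 varves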